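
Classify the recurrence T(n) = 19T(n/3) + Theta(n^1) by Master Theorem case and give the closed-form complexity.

Master Theorem for T(n) = 19T(n/3) + O(n^1):

a = 19, b = 3, c = 1
log_b(a) = log_3(19) = 2.6801

Case 1: c = 1 < log_3(19) = 2.6801
T(n) = O(n^(log_3 19))

For T(n) = 19T(n/3) + O(n^1): log_3(19) = 2.6801. This is Case 1 of the Master Theorem (c < log_b(a), work dominated by leaves), giving O(n^(log_3 19)).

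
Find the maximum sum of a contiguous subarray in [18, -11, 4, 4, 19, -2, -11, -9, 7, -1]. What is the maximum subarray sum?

Using Kadane's algorithm on [18, -11, 4, 4, 19, -2, -11, -9, 7, -1]:

Scanning through the array:
Position 1 (value -11): max_ending_here = 7, max_so_far = 18
Position 2 (value 4): max_ending_here = 11, max_so_far = 18
Position 3 (value 4): max_ending_here = 15, max_so_far = 18
Position 4 (value 19): max_ending_here = 34, max_so_far = 34
Position 5 (value -2): max_ending_here = 32, max_so_far = 34
Position 6 (value -11): max_ending_here = 21, max_so_far = 34
Position 7 (value -9): max_ending_here = 12, max_so_far = 34
Position 8 (value 7): max_ending_here = 19, max_so_far = 34
Position 9 (value -1): max_ending_here = 18, max_so_far = 34

Maximum subarray: [18, -11, 4, 4, 19]
Maximum sum: 34

The maximum subarray is [18, -11, 4, 4, 19] with sum 34. This subarray runs from index 0 to index 4.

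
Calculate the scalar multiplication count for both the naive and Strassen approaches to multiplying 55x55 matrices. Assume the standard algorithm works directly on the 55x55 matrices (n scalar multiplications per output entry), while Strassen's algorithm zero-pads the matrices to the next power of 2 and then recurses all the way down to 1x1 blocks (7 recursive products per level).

Matrix multiplication for 55x55 matrices:

Strassen's algorithm requires power-of-2 dimensions. Pad 55x55 to 64x64 (next power of 2).

Standard algorithm: 55^3 = 166375 multiplications
Strassen's algorithm: 7^(log2(64)) = 7^6 = 117649 multiplications
Savings: 166375 - 117649 = 48726 multiplications

Standard: 166375 multiplications (55^3). Strassen: 117649 multiplications (7^6, after padding to 64x64). Strassen reduces 8 recursive multiplications to 7 at each level.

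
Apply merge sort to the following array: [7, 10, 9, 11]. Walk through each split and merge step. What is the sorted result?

Merge sort trace:

Split: [7, 10, 9, 11] -> [7, 10] and [9, 11]
  Split: [7, 10] -> [7] and [10]
  Merge: [7] + [10] -> [7, 10]
  Split: [9, 11] -> [9] and [11]
  Merge: [9] + [11] -> [9, 11]
Merge: [7, 10] + [9, 11] -> [7, 9, 10, 11]

Final sorted array: [7, 9, 10, 11]

The merge sort proceeds by recursively splitting the array and merging sorted halves.
After all merges, the sorted array is [7, 9, 10, 11].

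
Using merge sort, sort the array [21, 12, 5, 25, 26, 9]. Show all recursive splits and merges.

Merge sort trace:

Split: [21, 12, 5, 25, 26, 9] -> [21, 12, 5] and [25, 26, 9]
  Split: [21, 12, 5] -> [21] and [12, 5]
    Split: [12, 5] -> [12] and [5]
    Merge: [12] + [5] -> [5, 12]
  Merge: [21] + [5, 12] -> [5, 12, 21]
  Split: [25, 26, 9] -> [25] and [26, 9]
    Split: [26, 9] -> [26] and [9]
    Merge: [26] + [9] -> [9, 26]
  Merge: [25] + [9, 26] -> [9, 25, 26]
Merge: [5, 12, 21] + [9, 25, 26] -> [5, 9, 12, 21, 25, 26]

Final sorted array: [5, 9, 12, 21, 25, 26]

The merge sort proceeds by recursively splitting the array and merging sorted halves.
After all merges, the sorted array is [5, 9, 12, 21, 25, 26].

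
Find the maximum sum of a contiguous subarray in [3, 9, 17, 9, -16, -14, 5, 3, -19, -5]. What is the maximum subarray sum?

Using Kadane's algorithm on [3, 9, 17, 9, -16, -14, 5, 3, -19, -5]:

Scanning through the array:
Position 1 (value 9): max_ending_here = 12, max_so_far = 12
Position 2 (value 17): max_ending_here = 29, max_so_far = 29
Position 3 (value 9): max_ending_here = 38, max_so_far = 38
Position 4 (value -16): max_ending_here = 22, max_so_far = 38
Position 5 (value -14): max_ending_here = 8, max_so_far = 38
Position 6 (value 5): max_ending_here = 13, max_so_far = 38
Position 7 (value 3): max_ending_here = 16, max_so_far = 38
Position 8 (value -19): max_ending_here = -3, max_so_far = 38
Position 9 (value -5): max_ending_here = -5, max_so_far = 38

Maximum subarray: [3, 9, 17, 9]
Maximum sum: 38

The maximum subarray is [3, 9, 17, 9] with sum 38. This subarray runs from index 0 to index 3.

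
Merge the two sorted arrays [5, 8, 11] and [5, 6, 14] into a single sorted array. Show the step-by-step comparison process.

Merging process:

Compare 5 vs 5: take 5 from left. Merged: [5]
Compare 8 vs 5: take 5 from right. Merged: [5, 5]
Compare 8 vs 6: take 6 from right. Merged: [5, 5, 6]
Compare 8 vs 14: take 8 from left. Merged: [5, 5, 6, 8]
Compare 11 vs 14: take 11 from left. Merged: [5, 5, 6, 8, 11]
Append remaining from right: [14]. Merged: [5, 5, 6, 8, 11, 14]

Final merged array: [5, 5, 6, 8, 11, 14]
Total comparisons: 5

The merged array is [5, 5, 6, 8, 11, 14], requiring 5 comparisons. The merge step runs in O(n) time where n is the total number of elements.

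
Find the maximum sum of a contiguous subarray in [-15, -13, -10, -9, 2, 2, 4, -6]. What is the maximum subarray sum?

Using Kadane's algorithm on [-15, -13, -10, -9, 2, 2, 4, -6]:

Scanning through the array:
Position 1 (value -13): max_ending_here = -13, max_so_far = -13
Position 2 (value -10): max_ending_here = -10, max_so_far = -10
Position 3 (value -9): max_ending_here = -9, max_so_far = -9
Position 4 (value 2): max_ending_here = 2, max_so_far = 2
Position 5 (value 2): max_ending_here = 4, max_so_far = 4
Position 6 (value 4): max_ending_here = 8, max_so_far = 8
Position 7 (value -6): max_ending_here = 2, max_so_far = 8

Maximum subarray: [2, 2, 4]
Maximum sum: 8

The maximum subarray is [2, 2, 4] with sum 8. This subarray runs from index 4 to index 6.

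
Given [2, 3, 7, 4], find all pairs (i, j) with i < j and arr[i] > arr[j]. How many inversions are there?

Finding inversions in [2, 3, 7, 4]:

(2, 3): arr[2]=7 > arr[3]=4

Total inversions: 1

The array has 1 inversion(s): (2,3). Each pair (i,j) satisfies i < j and arr[i] > arr[j].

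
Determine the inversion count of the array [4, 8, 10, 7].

Finding inversions in [4, 8, 10, 7]:

(1, 3): arr[1]=8 > arr[3]=7
(2, 3): arr[2]=10 > arr[3]=7

Total inversions: 2

The array has 2 inversion(s): (1,3), (2,3). Each pair (i,j) satisfies i < j and arr[i] > arr[j].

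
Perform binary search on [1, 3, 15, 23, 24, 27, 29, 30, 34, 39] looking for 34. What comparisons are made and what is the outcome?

Binary search for 34 in [1, 3, 15, 23, 24, 27, 29, 30, 34, 39]:

lo=0, hi=9, mid=4, arr[mid]=24 -> 24 < 34, search right half
lo=5, hi=9, mid=7, arr[mid]=30 -> 30 < 34, search right half
lo=8, hi=9, mid=8, arr[mid]=34 -> Found target at index 8!

Binary search finds 34 at index 8 after 3 comparisons. The search repeatedly halves the search space by comparing with the middle element.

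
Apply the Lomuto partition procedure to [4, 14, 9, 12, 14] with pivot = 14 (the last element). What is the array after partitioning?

Lomuto partition with pivot = 14:

Initial array: [4, 14, 9, 12, 14]

arr[0]=4 <= 14: swap with position 0, array becomes [4, 14, 9, 12, 14]
arr[1]=14 <= 14: swap with position 1, array becomes [4, 14, 9, 12, 14]
arr[2]=9 <= 14: swap with position 2, array becomes [4, 14, 9, 12, 14]
arr[3]=12 <= 14: swap with position 3, array becomes [4, 14, 9, 12, 14]

Place pivot at position 4: [4, 14, 9, 12, 14]
Pivot position: 4

After partitioning with pivot 14, the array becomes [4, 14, 9, 12, 14]. The pivot is placed at index 4. All elements to the left of the pivot are <= 14, and all elements to the right are > 14.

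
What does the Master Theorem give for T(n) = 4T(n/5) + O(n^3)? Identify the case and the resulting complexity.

Master Theorem for T(n) = 4T(n/5) + O(n^3):

a = 4, b = 5, c = 3
log_b(a) = log_5(4) = 0.8614

Case 3: c = 3 > log_5(4) = 0.8614
T(n) = O(n^3) = O(n^3)

For T(n) = 4T(n/5) + O(n^3): log_5(4) = 0.8614. This is Case 3 of the Master Theorem (c > log_b(a), work dominated by root), giving O(n^3).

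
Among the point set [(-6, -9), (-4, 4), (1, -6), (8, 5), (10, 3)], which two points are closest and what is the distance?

Computing all pairwise distances among 5 points:

d((-6, -9), (-4, 4)) = 13.1529
d((-6, -9), (1, -6)) = 7.6158
d((-6, -9), (8, 5)) = 19.799
d((-6, -9), (10, 3)) = 20.0
d((-4, 4), (1, -6)) = 11.1803
d((-4, 4), (8, 5)) = 12.0416
d((-4, 4), (10, 3)) = 14.0357
d((1, -6), (8, 5)) = 13.0384
d((1, -6), (10, 3)) = 12.7279
d((8, 5), (10, 3)) = 2.8284 <-- minimum

Closest pair: (8, 5) and (10, 3) with distance 2.8284

The closest pair is (8, 5) and (10, 3) with Euclidean distance 2.8284. For 5 points, brute-force pairwise comparison is shown above. For large n, the divide-and-conquer algorithm (sort by x, recurse on halves, check the dividing strip) achieves O(n log n).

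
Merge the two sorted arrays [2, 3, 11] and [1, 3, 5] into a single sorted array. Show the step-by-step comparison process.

Merging process:

Compare 2 vs 1: take 1 from right. Merged: [1]
Compare 2 vs 3: take 2 from left. Merged: [1, 2]
Compare 3 vs 3: take 3 from left. Merged: [1, 2, 3]
Compare 11 vs 3: take 3 from right. Merged: [1, 2, 3, 3]
Compare 11 vs 5: take 5 from right. Merged: [1, 2, 3, 3, 5]
Append remaining from left: [11]. Merged: [1, 2, 3, 3, 5, 11]

Final merged array: [1, 2, 3, 3, 5, 11]
Total comparisons: 5

The merged array is [1, 2, 3, 3, 5, 11], requiring 5 comparisons. The merge step runs in O(n) time where n is the total number of elements.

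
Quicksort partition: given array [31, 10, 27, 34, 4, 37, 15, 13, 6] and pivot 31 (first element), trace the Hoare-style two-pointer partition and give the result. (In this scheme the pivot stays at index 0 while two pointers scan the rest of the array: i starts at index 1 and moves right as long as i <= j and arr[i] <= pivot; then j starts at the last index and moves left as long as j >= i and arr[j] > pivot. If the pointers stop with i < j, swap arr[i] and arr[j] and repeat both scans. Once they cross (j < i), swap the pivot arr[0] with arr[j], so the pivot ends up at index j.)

Hoare-style two-pointer partition with pivot = 31:

Initial array: [31, 10, 27, 34, 4, 37, 15, 13, 6]

Pointers start at i = 1, j = 8.
i stops at index 3 (arr[3]=34 > 31), j stops at index 8 (arr[8]=6 <= 31): swap arr[3] and arr[8], array becomes [31, 10, 27, 6, 4, 37, 15, 13, 34]
i stops at index 5 (arr[5]=37 > 31), j stops at index 7 (arr[7]=13 <= 31): swap arr[5] and arr[7], array becomes [31, 10, 27, 6, 4, 13, 15, 37, 34]
i ends at 7, j ends at 6: the pointers have crossed (j < i), so scanning stops.

Swap pivot arr[0] with arr[6] to place pivot at position 6: [15, 10, 27, 6, 4, 13, 31, 37, 34]
Pivot position: 6

After partitioning with pivot 31, the array becomes [15, 10, 27, 6, 4, 13, 31, 37, 34]. The pivot is placed at index 6. All elements to the left of the pivot are <= 31, and all elements to the right are > 31.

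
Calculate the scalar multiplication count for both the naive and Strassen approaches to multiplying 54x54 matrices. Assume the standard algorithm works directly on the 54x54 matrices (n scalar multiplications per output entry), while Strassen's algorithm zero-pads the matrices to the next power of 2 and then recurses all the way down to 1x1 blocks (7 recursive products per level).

Matrix multiplication for 54x54 matrices:

Strassen's algorithm requires power-of-2 dimensions. Pad 54x54 to 64x64 (next power of 2).

Standard algorithm: 54^3 = 157464 multiplications
Strassen's algorithm: 7^(log2(64)) = 7^6 = 117649 multiplications
Savings: 157464 - 117649 = 39815 multiplications

Standard: 157464 multiplications (54^3). Strassen: 117649 multiplications (7^6, after padding to 64x64). Strassen reduces 8 recursive multiplications to 7 at each level.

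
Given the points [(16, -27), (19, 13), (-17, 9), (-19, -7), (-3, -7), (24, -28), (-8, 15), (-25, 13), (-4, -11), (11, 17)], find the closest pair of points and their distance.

Computing all pairwise distances among 10 points:

d((16, -27), (19, 13)) = 40.1123
d((16, -27), (-17, 9)) = 48.8365
d((16, -27), (-19, -7)) = 40.3113
d((16, -27), (-3, -7)) = 27.5862
d((16, -27), (24, -28)) = 8.0623
d((16, -27), (-8, 15)) = 48.3735
d((16, -27), (-25, 13)) = 57.28
d((16, -27), (-4, -11)) = 25.6125
d((16, -27), (11, 17)) = 44.2832
d((19, 13), (-17, 9)) = 36.2215
d((19, 13), (-19, -7)) = 42.9418
d((19, 13), (-3, -7)) = 29.7321
d((19, 13), (24, -28)) = 41.3038
d((19, 13), (-8, 15)) = 27.074
d((19, 13), (-25, 13)) = 44.0
d((19, 13), (-4, -11)) = 33.2415
d((19, 13), (11, 17)) = 8.9443
d((-17, 9), (-19, -7)) = 16.1245
d((-17, 9), (-3, -7)) = 21.2603
d((-17, 9), (24, -28)) = 55.2268
d((-17, 9), (-8, 15)) = 10.8167
d((-17, 9), (-25, 13)) = 8.9443
d((-17, 9), (-4, -11)) = 23.8537
d((-17, 9), (11, 17)) = 29.1204
d((-19, -7), (-3, -7)) = 16.0
d((-19, -7), (24, -28)) = 47.8539
d((-19, -7), (-8, 15)) = 24.5967
d((-19, -7), (-25, 13)) = 20.8806
d((-19, -7), (-4, -11)) = 15.5242
d((-19, -7), (11, 17)) = 38.4187
d((-3, -7), (24, -28)) = 34.2053
d((-3, -7), (-8, 15)) = 22.561
d((-3, -7), (-25, 13)) = 29.7321
d((-3, -7), (-4, -11)) = 4.1231 <-- minimum
d((-3, -7), (11, 17)) = 27.7849
d((24, -28), (-8, 15)) = 53.6004
d((24, -28), (-25, 13)) = 63.8905
d((24, -28), (-4, -11)) = 32.7567
d((24, -28), (11, 17)) = 46.8402
d((-8, 15), (-25, 13)) = 17.1172
d((-8, 15), (-4, -11)) = 26.3059
d((-8, 15), (11, 17)) = 19.105
d((-25, 13), (-4, -11)) = 31.8904
d((-25, 13), (11, 17)) = 36.2215
d((-4, -11), (11, 17)) = 31.7648

Closest pair: (-3, -7) and (-4, -11) with distance 4.1231

The closest pair is (-3, -7) and (-4, -11) with Euclidean distance 4.1231. For 10 points, brute-force pairwise comparison is shown above. For large n, the divide-and-conquer algorithm (sort by x, recurse on halves, check the dividing strip) achieves O(n log n).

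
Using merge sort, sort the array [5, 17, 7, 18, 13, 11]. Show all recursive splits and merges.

Merge sort trace:

Split: [5, 17, 7, 18, 13, 11] -> [5, 17, 7] and [18, 13, 11]
  Split: [5, 17, 7] -> [5] and [17, 7]
    Split: [17, 7] -> [17] and [7]
    Merge: [17] + [7] -> [7, 17]
  Merge: [5] + [7, 17] -> [5, 7, 17]
  Split: [18, 13, 11] -> [18] and [13, 11]
    Split: [13, 11] -> [13] and [11]
    Merge: [13] + [11] -> [11, 13]
  Merge: [18] + [11, 13] -> [11, 13, 18]
Merge: [5, 7, 17] + [11, 13, 18] -> [5, 7, 11, 13, 17, 18]

Final sorted array: [5, 7, 11, 13, 17, 18]

The merge sort proceeds by recursively splitting the array and merging sorted halves.
After all merges, the sorted array is [5, 7, 11, 13, 17, 18].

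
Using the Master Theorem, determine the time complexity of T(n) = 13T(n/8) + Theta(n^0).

Master Theorem for T(n) = 13T(n/8) + O(n^0):

a = 13, b = 8, c = 0
log_b(a) = log_8(13) = 1.2335

Case 1: c = 0 < log_8(13) = 1.2335
T(n) = O(n^(log_8 13))

For T(n) = 13T(n/8) + O(n^0): log_8(13) = 1.2335. This is Case 1 of the Master Theorem (c < log_b(a), work dominated by leaves), giving O(n^(log_8 13)).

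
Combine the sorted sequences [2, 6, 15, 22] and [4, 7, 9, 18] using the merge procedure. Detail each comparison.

Merging process:

Compare 2 vs 4: take 2 from left. Merged: [2]
Compare 6 vs 4: take 4 from right. Merged: [2, 4]
Compare 6 vs 7: take 6 from left. Merged: [2, 4, 6]
Compare 15 vs 7: take 7 from right. Merged: [2, 4, 6, 7]
Compare 15 vs 9: take 9 from right. Merged: [2, 4, 6, 7, 9]
Compare 15 vs 18: take 15 from left. Merged: [2, 4, 6, 7, 9, 15]
Compare 22 vs 18: take 18 from right. Merged: [2, 4, 6, 7, 9, 15, 18]
Append remaining from left: [22]. Merged: [2, 4, 6, 7, 9, 15, 18, 22]

Final merged array: [2, 4, 6, 7, 9, 15, 18, 22]
Total comparisons: 7

The merged array is [2, 4, 6, 7, 9, 15, 18, 22], requiring 7 comparisons. The merge step runs in O(n) time where n is the total number of elements.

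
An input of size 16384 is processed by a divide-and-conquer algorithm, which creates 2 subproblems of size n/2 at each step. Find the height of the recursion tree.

For divide and conquer with division factor 2:

Problem sizes at each level:
Level 0: 16384
Level 1: 8192
Level 2: 4096
Level 3: 2048
Level 4: 1024
Level 5: 512
Level 6: 256
Level 7: 128
Level 8: 64
Level 9: 32
Level 10: 16
Level 11: 8
Level 12: 4
Level 13: 2
Level 14: 1

The root is level 0 and the size-1 base case is level 14 (the tree spans levels 0 through 14, i.e. 15 levels counting the root), so the depth is the number of divisions: log_2(16384) = 14

The recursion tree depth is log_2(16384) = 14. At each level, the problem size is divided by 2, so it takes 14 divisions to reduce to a base case of size 1. The algorithm makes 2 recursive calls at each level.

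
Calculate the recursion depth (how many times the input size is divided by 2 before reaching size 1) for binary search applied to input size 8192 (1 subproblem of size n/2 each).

For divide and conquer with division factor 2:

Problem sizes at each level:
Level 0: 8192
Level 1: 4096
Level 2: 2048
Level 3: 1024
Level 4: 512
Level 5: 256
Level 6: 128
Level 7: 64
Level 8: 32
Level 9: 16
Level 10: 8
Level 11: 4
Level 12: 2
Level 13: 1

The root is level 0 and the size-1 base case is level 13 (the tree spans levels 0 through 13, i.e. 14 levels counting the root), so the depth is the number of divisions: log_2(8192) = 13

The recursion tree depth is log_2(8192) = 13. At each level, the problem size is divided by 2, so it takes 13 divisions to reduce to a base case of size 1. The algorithm makes 1 recursive call at each level.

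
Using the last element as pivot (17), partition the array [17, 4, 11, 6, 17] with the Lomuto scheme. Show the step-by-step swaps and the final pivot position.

Lomuto partition with pivot = 17:

Initial array: [17, 4, 11, 6, 17]

arr[0]=17 <= 17: swap with position 0, array becomes [17, 4, 11, 6, 17]
arr[1]=4 <= 17: swap with position 1, array becomes [17, 4, 11, 6, 17]
arr[2]=11 <= 17: swap with position 2, array becomes [17, 4, 11, 6, 17]
arr[3]=6 <= 17: swap with position 3, array becomes [17, 4, 11, 6, 17]

Place pivot at position 4: [17, 4, 11, 6, 17]
Pivot position: 4

After partitioning with pivot 17, the array becomes [17, 4, 11, 6, 17]. The pivot is placed at index 4. All elements to the left of the pivot are <= 17, and all elements to the right are > 17.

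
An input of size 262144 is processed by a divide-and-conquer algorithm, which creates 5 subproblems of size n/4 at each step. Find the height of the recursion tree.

For divide and conquer with division factor 4:

Problem sizes at each level:
Level 0: 262144
Level 1: 65536
Level 2: 16384
Level 3: 4096
Level 4: 1024
Level 5: 256
Level 6: 64
Level 7: 16
Level 8: 4
Level 9: 1

The root is level 0 and the size-1 base case is level 9 (the tree spans levels 0 through 9, i.e. 10 levels counting the root), so the depth is the number of divisions: log_4(262144) = 9

The recursion tree depth is log_4(262144) = 9. At each level, the problem size is divided by 4, so it takes 9 divisions to reduce to a base case of size 1. The algorithm makes 5 recursive calls at each level.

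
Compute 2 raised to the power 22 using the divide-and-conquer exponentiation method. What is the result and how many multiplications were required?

Computing 2^22 by squaring (build up from 2^1; each line after the first costs one multiplication):

2^1 = 2
2^2 = (2^1)^2 = 2^2 = 4
2^4 = (2^2)^2 = 4^2 = 16
2^5 = 2 * 2^4 = 2 * 16 = 32
2^10 = (2^5)^2 = 32^2 = 1024
2^11 = 2 * 2^10 = 2 * 1024 = 2048
2^22 = (2^11)^2 = 2048^2 = 4194304

Result: 4194304
Multiplications needed: 6 (6 lines after 2^1)

2^22 = 4194304. Using exponentiation by squaring, this requires 6 multiplications. The key idea: if the exponent is even, square the half-power; if odd, multiply by the base once.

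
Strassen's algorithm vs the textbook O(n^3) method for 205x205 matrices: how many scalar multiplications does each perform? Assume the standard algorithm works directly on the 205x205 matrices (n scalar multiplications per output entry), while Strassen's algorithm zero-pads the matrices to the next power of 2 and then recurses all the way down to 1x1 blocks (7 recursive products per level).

Matrix multiplication for 205x205 matrices:

Strassen's algorithm requires power-of-2 dimensions. Pad 205x205 to 256x256 (next power of 2).

Standard algorithm: 205^3 = 8615125 multiplications
Strassen's algorithm: 7^(log2(256)) = 7^8 = 5764801 multiplications
Savings: 8615125 - 5764801 = 2850324 multiplications

Standard: 8615125 multiplications (205^3). Strassen: 5764801 multiplications (7^8, after padding to 256x256). Strassen reduces 8 recursive multiplications to 7 at each level.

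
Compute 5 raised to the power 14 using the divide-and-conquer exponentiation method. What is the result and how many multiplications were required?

Computing 5^14 by squaring (build up from 5^1; each line after the first costs one multiplication):

5^1 = 5
5^2 = (5^1)^2 = 5^2 = 25
5^3 = 5 * 5^2 = 5 * 25 = 125
5^6 = (5^3)^2 = 125^2 = 15625
5^7 = 5 * 5^6 = 5 * 15625 = 78125
5^14 = (5^7)^2 = 78125^2 = 6103515625

Result: 6103515625
Multiplications needed: 5 (5 lines after 5^1)

5^14 = 6103515625. Using exponentiation by squaring, this requires 5 multiplications. The key idea: if the exponent is even, square the half-power; if odd, multiply by the base once.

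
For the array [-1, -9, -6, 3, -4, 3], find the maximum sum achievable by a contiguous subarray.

Using Kadane's algorithm on [-1, -9, -6, 3, -4, 3]:

Scanning through the array:
Position 1 (value -9): max_ending_here = -9, max_so_far = -1
Position 2 (value -6): max_ending_here = -6, max_so_far = -1
Position 3 (value 3): max_ending_here = 3, max_so_far = 3
Position 4 (value -4): max_ending_here = -1, max_so_far = 3
Position 5 (value 3): max_ending_here = 3, max_so_far = 3

Maximum subarray: [3]
Maximum sum: 3

The maximum subarray is [3] with sum 3. This subarray runs from index 3 to index 3.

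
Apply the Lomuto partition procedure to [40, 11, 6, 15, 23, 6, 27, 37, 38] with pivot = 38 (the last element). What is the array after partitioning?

Lomuto partition with pivot = 38:

Initial array: [40, 11, 6, 15, 23, 6, 27, 37, 38]

arr[0]=40 > 38: no swap
arr[1]=11 <= 38: swap with position 0, array becomes [11, 40, 6, 15, 23, 6, 27, 37, 38]
arr[2]=6 <= 38: swap with position 1, array becomes [11, 6, 40, 15, 23, 6, 27, 37, 38]
arr[3]=15 <= 38: swap with position 2, array becomes [11, 6, 15, 40, 23, 6, 27, 37, 38]
arr[4]=23 <= 38: swap with position 3, array becomes [11, 6, 15, 23, 40, 6, 27, 37, 38]
arr[5]=6 <= 38: swap with position 4, array becomes [11, 6, 15, 23, 6, 40, 27, 37, 38]
arr[6]=27 <= 38: swap with position 5, array becomes [11, 6, 15, 23, 6, 27, 40, 37, 38]
arr[7]=37 <= 38: swap with position 6, array becomes [11, 6, 15, 23, 6, 27, 37, 40, 38]

Place pivot at position 7: [11, 6, 15, 23, 6, 27, 37, 38, 40]
Pivot position: 7

After partitioning with pivot 38, the array becomes [11, 6, 15, 23, 6, 27, 37, 38, 40]. The pivot is placed at index 7. All elements to the left of the pivot are <= 38, and all elements to the right are > 38.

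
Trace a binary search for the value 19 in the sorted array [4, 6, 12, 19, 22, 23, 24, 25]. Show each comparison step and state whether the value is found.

Binary search for 19 in [4, 6, 12, 19, 22, 23, 24, 25]:

lo=0, hi=7, mid=3, arr[mid]=19 -> Found target at index 3!

Binary search finds 19 at index 3 after 1 comparisons. The search repeatedly halves the search space by comparing with the middle element.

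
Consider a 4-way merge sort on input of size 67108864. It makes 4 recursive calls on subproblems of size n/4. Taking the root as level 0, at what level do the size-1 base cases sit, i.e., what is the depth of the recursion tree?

For divide and conquer with division factor 4:

Problem sizes at each level:
Level 0: 67108864
Level 1: 16777216
Level 2: 4194304
Level 3: 1048576
Level 4: 262144
Level 5: 65536
Level 6: 16384
Level 7: 4096
Level 8: 1024
Level 9: 256
Level 10: 64
Level 11: 16
Level 12: 4
Level 13: 1

The root is level 0 and the size-1 base case is level 13 (the tree spans levels 0 through 13, i.e. 14 levels counting the root), so the depth is the number of divisions: log_4(67108864) = 13

The recursion tree depth is log_4(67108864) = 13. At each level, the problem size is divided by 4, so it takes 13 divisions to reduce to a base case of size 1. The algorithm makes 4 recursive calls at each level.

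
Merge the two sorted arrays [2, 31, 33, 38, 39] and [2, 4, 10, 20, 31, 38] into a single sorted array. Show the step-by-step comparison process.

Merging process:

Compare 2 vs 2: take 2 from left. Merged: [2]
Compare 31 vs 2: take 2 from right. Merged: [2, 2]
Compare 31 vs 4: take 4 from right. Merged: [2, 2, 4]
Compare 31 vs 10: take 10 from right. Merged: [2, 2, 4, 10]
Compare 31 vs 20: take 20 from right. Merged: [2, 2, 4, 10, 20]
Compare 31 vs 31: take 31 from left. Merged: [2, 2, 4, 10, 20, 31]
Compare 33 vs 31: take 31 from right. Merged: [2, 2, 4, 10, 20, 31, 31]
Compare 33 vs 38: take 33 from left. Merged: [2, 2, 4, 10, 20, 31, 31, 33]
Compare 38 vs 38: take 38 from left. Merged: [2, 2, 4, 10, 20, 31, 31, 33, 38]
Compare 39 vs 38: take 38 from right. Merged: [2, 2, 4, 10, 20, 31, 31, 33, 38, 38]
Append remaining from left: [39]. Merged: [2, 2, 4, 10, 20, 31, 31, 33, 38, 38, 39]

Final merged array: [2, 2, 4, 10, 20, 31, 31, 33, 38, 38, 39]
Total comparisons: 10

The merged array is [2, 2, 4, 10, 20, 31, 31, 33, 38, 38, 39], requiring 10 comparisons. The merge step runs in O(n) time where n is the total number of elements.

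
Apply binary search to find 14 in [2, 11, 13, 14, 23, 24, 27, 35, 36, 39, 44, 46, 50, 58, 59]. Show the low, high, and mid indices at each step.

Binary search for 14 in [2, 11, 13, 14, 23, 24, 27, 35, 36, 39, 44, 46, 50, 58, 59]:

lo=0, hi=14, mid=7, arr[mid]=35 -> 35 > 14, search left half
lo=0, hi=6, mid=3, arr[mid]=14 -> Found target at index 3!

Binary search finds 14 at index 3 after 2 comparisons. The search repeatedly halves the search space by comparing with the middle element.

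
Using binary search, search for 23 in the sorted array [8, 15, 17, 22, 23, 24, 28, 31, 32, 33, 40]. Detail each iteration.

Binary search for 23 in [8, 15, 17, 22, 23, 24, 28, 31, 32, 33, 40]:

lo=0, hi=10, mid=5, arr[mid]=24 -> 24 > 23, search left half
lo=0, hi=4, mid=2, arr[mid]=17 -> 17 < 23, search right half
lo=3, hi=4, mid=3, arr[mid]=22 -> 22 < 23, search right half
lo=4, hi=4, mid=4, arr[mid]=23 -> Found target at index 4!

Binary search finds 23 at index 4 after 4 comparisons. The search repeatedly halves the search space by comparing with the middle element.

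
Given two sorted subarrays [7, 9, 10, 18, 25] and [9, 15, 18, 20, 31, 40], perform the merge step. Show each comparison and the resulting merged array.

Merging process:

Compare 7 vs 9: take 7 from left. Merged: [7]
Compare 9 vs 9: take 9 from left. Merged: [7, 9]
Compare 10 vs 9: take 9 from right. Merged: [7, 9, 9]
Compare 10 vs 15: take 10 from left. Merged: [7, 9, 9, 10]
Compare 18 vs 15: take 15 from right. Merged: [7, 9, 9, 10, 15]
Compare 18 vs 18: take 18 from left. Merged: [7, 9, 9, 10, 15, 18]
Compare 25 vs 18: take 18 from right. Merged: [7, 9, 9, 10, 15, 18, 18]
Compare 25 vs 20: take 20 from right. Merged: [7, 9, 9, 10, 15, 18, 18, 20]
Compare 25 vs 31: take 25 from left. Merged: [7, 9, 9, 10, 15, 18, 18, 20, 25]
Append remaining from right: [31, 40]. Merged: [7, 9, 9, 10, 15, 18, 18, 20, 25, 31, 40]

Final merged array: [7, 9, 9, 10, 15, 18, 18, 20, 25, 31, 40]
Total comparisons: 9

The merged array is [7, 9, 9, 10, 15, 18, 18, 20, 25, 31, 40], requiring 9 comparisons. The merge step runs in O(n) time where n is the total number of elements.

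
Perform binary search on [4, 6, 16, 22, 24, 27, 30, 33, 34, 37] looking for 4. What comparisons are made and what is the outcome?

Binary search for 4 in [4, 6, 16, 22, 24, 27, 30, 33, 34, 37]:

lo=0, hi=9, mid=4, arr[mid]=24 -> 24 > 4, search left half
lo=0, hi=3, mid=1, arr[mid]=6 -> 6 > 4, search left half
lo=0, hi=0, mid=0, arr[mid]=4 -> Found target at index 0!

Binary search finds 4 at index 0 after 3 comparisons. The search repeatedly halves the search space by comparing with the middle element.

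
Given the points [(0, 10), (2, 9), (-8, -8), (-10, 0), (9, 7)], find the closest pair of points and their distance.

Computing all pairwise distances among 5 points:

d((0, 10), (2, 9)) = 2.2361 <-- minimum
d((0, 10), (-8, -8)) = 19.6977
d((0, 10), (-10, 0)) = 14.1421
d((0, 10), (9, 7)) = 9.4868
d((2, 9), (-8, -8)) = 19.7231
d((2, 9), (-10, 0)) = 15.0
d((2, 9), (9, 7)) = 7.2801
d((-8, -8), (-10, 0)) = 8.2462
d((-8, -8), (9, 7)) = 22.6716
d((-10, 0), (9, 7)) = 20.2485

Closest pair: (0, 10) and (2, 9) with distance 2.2361

The closest pair is (0, 10) and (2, 9) with Euclidean distance 2.2361. For 5 points, brute-force pairwise comparison is shown above. For large n, the divide-and-conquer algorithm (sort by x, recurse on halves, check the dividing strip) achieves O(n log n).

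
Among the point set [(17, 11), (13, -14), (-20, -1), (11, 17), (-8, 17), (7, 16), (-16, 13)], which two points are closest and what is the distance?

Computing all pairwise distances among 7 points:

d((17, 11), (13, -14)) = 25.318
d((17, 11), (-20, -1)) = 38.8973
d((17, 11), (11, 17)) = 8.4853
d((17, 11), (-8, 17)) = 25.7099
d((17, 11), (7, 16)) = 11.1803
d((17, 11), (-16, 13)) = 33.0606
d((13, -14), (-20, -1)) = 35.4683
d((13, -14), (11, 17)) = 31.0644
d((13, -14), (-8, 17)) = 37.4433
d((13, -14), (7, 16)) = 30.5941
d((13, -14), (-16, 13)) = 39.6232
d((-20, -1), (11, 17)) = 35.8469
d((-20, -1), (-8, 17)) = 21.6333
d((-20, -1), (7, 16)) = 31.9061
d((-20, -1), (-16, 13)) = 14.5602
d((11, 17), (-8, 17)) = 19.0
d((11, 17), (7, 16)) = 4.1231 <-- minimum
d((11, 17), (-16, 13)) = 27.2947
d((-8, 17), (7, 16)) = 15.0333
d((-8, 17), (-16, 13)) = 8.9443
d((7, 16), (-16, 13)) = 23.1948

Closest pair: (11, 17) and (7, 16) with distance 4.1231

The closest pair is (11, 17) and (7, 16) with Euclidean distance 4.1231. For 7 points, brute-force pairwise comparison is shown above. For large n, the divide-and-conquer algorithm (sort by x, recurse on halves, check the dividing strip) achieves O(n log n).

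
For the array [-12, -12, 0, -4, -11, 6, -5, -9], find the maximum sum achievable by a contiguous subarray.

Using Kadane's algorithm on [-12, -12, 0, -4, -11, 6, -5, -9]:

Scanning through the array:
Position 1 (value -12): max_ending_here = -12, max_so_far = -12
Position 2 (value 0): max_ending_here = 0, max_so_far = 0
Position 3 (value -4): max_ending_here = -4, max_so_far = 0
Position 4 (value -11): max_ending_here = -11, max_so_far = 0
Position 5 (value 6): max_ending_here = 6, max_so_far = 6
Position 6 (value -5): max_ending_here = 1, max_so_far = 6
Position 7 (value -9): max_ending_here = -8, max_so_far = 6

Maximum subarray: [6]
Maximum sum: 6

The maximum subarray is [6] with sum 6. This subarray runs from index 5 to index 5.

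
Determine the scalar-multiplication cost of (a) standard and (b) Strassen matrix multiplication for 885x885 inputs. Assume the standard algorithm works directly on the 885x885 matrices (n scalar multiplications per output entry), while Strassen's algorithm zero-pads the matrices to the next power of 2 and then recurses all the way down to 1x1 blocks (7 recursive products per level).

Matrix multiplication for 885x885 matrices:

Strassen's algorithm requires power-of-2 dimensions. Pad 885x885 to 1024x1024 (next power of 2).

Standard algorithm: 885^3 = 693154125 multiplications
Strassen's algorithm: 7^(log2(1024)) = 7^10 = 282475249 multiplications
Savings: 693154125 - 282475249 = 410678876 multiplications

Standard: 693154125 multiplications (885^3). Strassen: 282475249 multiplications (7^10, after padding to 1024x1024). Strassen reduces 8 recursive multiplications to 7 at each level.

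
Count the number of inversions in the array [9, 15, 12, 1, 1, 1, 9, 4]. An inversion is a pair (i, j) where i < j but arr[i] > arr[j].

Finding inversions in [9, 15, 12, 1, 1, 1, 9, 4]:

(0, 3): arr[0]=9 > arr[3]=1
(0, 4): arr[0]=9 > arr[4]=1
(0, 5): arr[0]=9 > arr[5]=1
(0, 7): arr[0]=9 > arr[7]=4
(1, 2): arr[1]=15 > arr[2]=12
(1, 3): arr[1]=15 > arr[3]=1
(1, 4): arr[1]=15 > arr[4]=1
(1, 5): arr[1]=15 > arr[5]=1
(1, 6): arr[1]=15 > arr[6]=9
(1, 7): arr[1]=15 > arr[7]=4
(2, 3): arr[2]=12 > arr[3]=1
(2, 4): arr[2]=12 > arr[4]=1
(2, 5): arr[2]=12 > arr[5]=1
(2, 6): arr[2]=12 > arr[6]=9
(2, 7): arr[2]=12 > arr[7]=4
(6, 7): arr[6]=9 > arr[7]=4

Total inversions: 16

The array has 16 inversion(s): (0,3), (0,4), (0,5), (0,7), (1,2), (1,3), (1,4), (1,5), (1,6), (1,7), (2,3), (2,4), (2,5), (2,6), (2,7), (6,7). Each pair (i,j) satisfies i < j and arr[i] > arr[j].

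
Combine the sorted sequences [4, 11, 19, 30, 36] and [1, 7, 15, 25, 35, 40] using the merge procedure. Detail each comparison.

Merging process:

Compare 4 vs 1: take 1 from right. Merged: [1]
Compare 4 vs 7: take 4 from left. Merged: [1, 4]
Compare 11 vs 7: take 7 from right. Merged: [1, 4, 7]
Compare 11 vs 15: take 11 from left. Merged: [1, 4, 7, 11]
Compare 19 vs 15: take 15 from right. Merged: [1, 4, 7, 11, 15]
Compare 19 vs 25: take 19 from left. Merged: [1, 4, 7, 11, 15, 19]
Compare 30 vs 25: take 25 from right. Merged: [1, 4, 7, 11, 15, 19, 25]
Compare 30 vs 35: take 30 from left. Merged: [1, 4, 7, 11, 15, 19, 25, 30]
Compare 36 vs 35: take 35 from right. Merged: [1, 4, 7, 11, 15, 19, 25, 30, 35]
Compare 36 vs 40: take 36 from left. Merged: [1, 4, 7, 11, 15, 19, 25, 30, 35, 36]
Append remaining from right: [40]. Merged: [1, 4, 7, 11, 15, 19, 25, 30, 35, 36, 40]

Final merged array: [1, 4, 7, 11, 15, 19, 25, 30, 35, 36, 40]
Total comparisons: 10

The merged array is [1, 4, 7, 11, 15, 19, 25, 30, 35, 36, 40], requiring 10 comparisons. The merge step runs in O(n) time where n is the total number of elements.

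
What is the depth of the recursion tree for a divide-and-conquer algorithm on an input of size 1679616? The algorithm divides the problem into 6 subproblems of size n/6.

For divide and conquer with division factor 6:

Problem sizes at each level:
Level 0: 1679616
Level 1: 279936
Level 2: 46656
Level 3: 7776
Level 4: 1296
Level 5: 216
Level 6: 36
Level 7: 6
Level 8: 1

The root is level 0 and the size-1 base case is level 8 (the tree spans levels 0 through 8, i.e. 9 levels counting the root), so the depth is the number of divisions: log_6(1679616) = 8

The recursion tree depth is log_6(1679616) = 8. At each level, the problem size is divided by 6, so it takes 8 divisions to reduce to a base case of size 1. The algorithm makes 6 recursive calls at each level.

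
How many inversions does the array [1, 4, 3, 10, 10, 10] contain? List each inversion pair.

Finding inversions in [1, 4, 3, 10, 10, 10]:

(1, 2): arr[1]=4 > arr[2]=3

Total inversions: 1

The array has 1 inversion(s): (1,2). Each pair (i,j) satisfies i < j and arr[i] > arr[j].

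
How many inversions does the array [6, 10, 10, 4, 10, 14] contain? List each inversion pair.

Finding inversions in [6, 10, 10, 4, 10, 14]:

(0, 3): arr[0]=6 > arr[3]=4
(1, 3): arr[1]=10 > arr[3]=4
(2, 3): arr[2]=10 > arr[3]=4

Total inversions: 3

The array has 3 inversion(s): (0,3), (1,3), (2,3). Each pair (i,j) satisfies i < j and arr[i] > arr[j].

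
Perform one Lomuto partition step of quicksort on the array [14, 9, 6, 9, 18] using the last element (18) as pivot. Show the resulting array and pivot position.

Lomuto partition with pivot = 18:

Initial array: [14, 9, 6, 9, 18]

arr[0]=14 <= 18: swap with position 0, array becomes [14, 9, 6, 9, 18]
arr[1]=9 <= 18: swap with position 1, array becomes [14, 9, 6, 9, 18]
arr[2]=6 <= 18: swap with position 2, array becomes [14, 9, 6, 9, 18]
arr[3]=9 <= 18: swap with position 3, array becomes [14, 9, 6, 9, 18]

Place pivot at position 4: [14, 9, 6, 9, 18]
Pivot position: 4

After partitioning with pivot 18, the array becomes [14, 9, 6, 9, 18]. The pivot is placed at index 4. All elements to the left of the pivot are <= 18, and all elements to the right are > 18.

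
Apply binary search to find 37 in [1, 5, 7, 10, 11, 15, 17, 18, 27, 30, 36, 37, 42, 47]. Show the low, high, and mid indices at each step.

Binary search for 37 in [1, 5, 7, 10, 11, 15, 17, 18, 27, 30, 36, 37, 42, 47]:

lo=0, hi=13, mid=6, arr[mid]=17 -> 17 < 37, search right half
lo=7, hi=13, mid=10, arr[mid]=36 -> 36 < 37, search right half
lo=11, hi=13, mid=12, arr[mid]=42 -> 42 > 37, search left half
lo=11, hi=11, mid=11, arr[mid]=37 -> Found target at index 11!

Binary search finds 37 at index 11 after 4 comparisons. The search repeatedly halves the search space by comparing with the middle element.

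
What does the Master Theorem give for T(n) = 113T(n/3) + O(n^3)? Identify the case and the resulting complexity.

Master Theorem for T(n) = 113T(n/3) + O(n^3):

a = 113, b = 3, c = 3
log_b(a) = log_3(113) = 4.3031

Case 1: c = 3 < log_3(113) = 4.3031
T(n) = O(n^(log_3 113))

For T(n) = 113T(n/3) + O(n^3): log_3(113) = 4.3031. This is Case 1 of the Master Theorem (c < log_b(a), work dominated by leaves), giving O(n^(log_3 113)).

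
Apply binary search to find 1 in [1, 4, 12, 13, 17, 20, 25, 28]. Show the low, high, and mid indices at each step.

Binary search for 1 in [1, 4, 12, 13, 17, 20, 25, 28]:

lo=0, hi=7, mid=3, arr[mid]=13 -> 13 > 1, search left half
lo=0, hi=2, mid=1, arr[mid]=4 -> 4 > 1, search left half
lo=0, hi=0, mid=0, arr[mid]=1 -> Found target at index 0!

Binary search finds 1 at index 0 after 3 comparisons. The search repeatedly halves the search space by comparing with the middle element.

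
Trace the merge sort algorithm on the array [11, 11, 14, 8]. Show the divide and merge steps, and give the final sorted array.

Merge sort trace:

Split: [11, 11, 14, 8] -> [11, 11] and [14, 8]
  Split: [11, 11] -> [11] and [11]
  Merge: [11] + [11] -> [11, 11]
  Split: [14, 8] -> [14] and [8]
  Merge: [14] + [8] -> [8, 14]
Merge: [11, 11] + [8, 14] -> [8, 11, 11, 14]

Final sorted array: [8, 11, 11, 14]

The merge sort proceeds by recursively splitting the array and merging sorted halves.
After all merges, the sorted array is [8, 11, 11, 14].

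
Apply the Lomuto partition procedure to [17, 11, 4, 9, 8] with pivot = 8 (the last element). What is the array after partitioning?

Lomuto partition with pivot = 8:

Initial array: [17, 11, 4, 9, 8]

arr[0]=17 > 8: no swap
arr[1]=11 > 8: no swap
arr[2]=4 <= 8: swap with position 0, array becomes [4, 11, 17, 9, 8]
arr[3]=9 > 8: no swap

Place pivot at position 1: [4, 8, 17, 9, 11]
Pivot position: 1

After partitioning with pivot 8, the array becomes [4, 8, 17, 9, 11]. The pivot is placed at index 1. All elements to the left of the pivot are <= 8, and all elements to the right are > 8.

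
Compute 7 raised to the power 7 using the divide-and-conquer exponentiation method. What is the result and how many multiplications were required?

Computing 7^7 by squaring (build up from 7^1; each line after the first costs one multiplication):

7^1 = 7
7^2 = (7^1)^2 = 7^2 = 49
7^3 = 7 * 7^2 = 7 * 49 = 343
7^6 = (7^3)^2 = 343^2 = 117649
7^7 = 7 * 7^6 = 7 * 117649 = 823543

Result: 823543
Multiplications needed: 4 (4 lines after 7^1)

7^7 = 823543. Using exponentiation by squaring, this requires 4 multiplications. The key idea: if the exponent is even, square the half-power; if odd, multiply by the base once.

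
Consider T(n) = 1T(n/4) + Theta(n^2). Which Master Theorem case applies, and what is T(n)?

Master Theorem for T(n) = 1T(n/4) + O(n^2):

a = 1, b = 4, c = 2
log_b(a) = log_4(1) = 0.0000

Case 3: c = 2 > log_4(1) = 0.0000
T(n) = O(n^2) = O(n^2)

For T(n) = 1T(n/4) + O(n^2): log_4(1) = 0.0000. This is Case 3 of the Master Theorem (c > log_b(a), work dominated by root), giving O(n^2).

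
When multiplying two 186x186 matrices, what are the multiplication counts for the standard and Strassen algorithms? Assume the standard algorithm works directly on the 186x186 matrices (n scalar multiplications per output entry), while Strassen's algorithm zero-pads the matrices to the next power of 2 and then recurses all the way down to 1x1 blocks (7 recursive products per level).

Matrix multiplication for 186x186 matrices:

Strassen's algorithm requires power-of-2 dimensions. Pad 186x186 to 256x256 (next power of 2).

Standard algorithm: 186^3 = 6434856 multiplications
Strassen's algorithm: 7^(log2(256)) = 7^8 = 5764801 multiplications
Savings: 6434856 - 5764801 = 670055 multiplications

Standard: 6434856 multiplications (186^3). Strassen: 5764801 multiplications (7^8, after padding to 256x256). Strassen reduces 8 recursive multiplications to 7 at each level.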